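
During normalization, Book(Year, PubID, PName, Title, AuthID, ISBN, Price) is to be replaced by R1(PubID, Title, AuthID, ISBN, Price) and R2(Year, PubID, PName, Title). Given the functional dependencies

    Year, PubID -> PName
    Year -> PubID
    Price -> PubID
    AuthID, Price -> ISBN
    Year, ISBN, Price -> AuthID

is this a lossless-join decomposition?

No

Common attributes: R1 ∩ R2 = {PubID, Title}.
No dependency enlarges {PubID, Title}, so (PubID, Title)⁺ = {PubID, Title}.
The closure contains neither all of R1 = {PubID, Title, AuthID, ISBN, Price} nor all of R2 = {Year, PubID, PName, Title}, so the common attributes are not a superkey of either fragment. The join is lossy.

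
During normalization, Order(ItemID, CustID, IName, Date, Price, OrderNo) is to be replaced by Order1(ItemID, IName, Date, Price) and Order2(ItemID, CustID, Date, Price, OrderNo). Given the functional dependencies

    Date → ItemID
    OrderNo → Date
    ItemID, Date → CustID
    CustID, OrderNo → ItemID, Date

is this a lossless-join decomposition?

Common attributes: Order1 ∩ Order2 = {ItemID, Date, Price}.
Closure of {ItemID, Date, Price}: ItemID, Date → CustID applies, adding CustID. So (ItemID, Date, Price)⁺ = {ItemID, CustID, Date, Price}.
The closure contains neither all of Order1 = {ItemID, IName, Date, Price} nor all of Order2 = {ItemID, CustID, Date, Price, OrderNo}, so the common attributes are not a superkey of either fragment. The join is lossy.

No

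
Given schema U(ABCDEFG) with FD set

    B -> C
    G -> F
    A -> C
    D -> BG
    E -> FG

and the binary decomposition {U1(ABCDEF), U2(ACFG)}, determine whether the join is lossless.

Common attributes: U1 ∩ U2 = {ACF}.
No dependency enlarges {ACF}, so (ACF)⁺ = {ACF}.
The closure contains neither all of U1 = {ABCDEF} nor all of U2 = {ACFG}, so the common attributes are not a superkey of either fragment. The join is lossy.

No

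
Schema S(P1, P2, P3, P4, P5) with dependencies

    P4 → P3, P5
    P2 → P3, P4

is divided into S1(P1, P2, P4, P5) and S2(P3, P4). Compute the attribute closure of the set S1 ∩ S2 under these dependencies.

S1 ∩ S2 = {P4}.
P4 → P3, P5 applies, adding P3, P5
Closure: {P3, P4, P5}.

P3, P4, P5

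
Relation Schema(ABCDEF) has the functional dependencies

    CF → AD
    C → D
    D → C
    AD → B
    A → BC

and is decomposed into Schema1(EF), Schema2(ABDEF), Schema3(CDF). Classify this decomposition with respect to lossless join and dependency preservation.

Lossless test (chase): Rows 2 and 3 agree on D; apply D→C and equate their C entries. Rows 2 and 3 agree on CF; apply CF→AD and equate their AD entries. Rows 2 and 3 agree on AD; apply AD→B and equate their B entries. Row 2 is now all distinguished symbols — the join is lossless.
Dependency preservation: CF → AD; A → BC are not contained in any single fragment, but the restricted closure of each left-hand side across the fragments still reaches the right-hand side; the remaining FDs each lie inside some fragment. All dependencies are preserved.

lossless and dependency-preserving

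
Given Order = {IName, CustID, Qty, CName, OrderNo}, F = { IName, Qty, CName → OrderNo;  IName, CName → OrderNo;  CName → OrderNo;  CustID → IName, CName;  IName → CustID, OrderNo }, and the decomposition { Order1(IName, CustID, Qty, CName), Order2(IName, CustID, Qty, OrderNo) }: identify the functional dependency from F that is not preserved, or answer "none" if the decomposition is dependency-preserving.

CName → OrderNo

Check CName → OrderNo: no single fragment contains all of {CName, OrderNo}, and the restricted closure of {CName} across the fragments never reaches {OrderNo}.
IName, Qty, CName → OrderNo is preserved.
IName, CName → OrderNo is preserved.
CustID → IName, CName is preserved.
IName → CustID, OrderNo is preserved.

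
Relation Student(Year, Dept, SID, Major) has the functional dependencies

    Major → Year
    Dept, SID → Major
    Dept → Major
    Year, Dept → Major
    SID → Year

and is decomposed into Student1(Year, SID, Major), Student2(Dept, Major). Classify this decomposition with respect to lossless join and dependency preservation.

Lossless test: (Major)⁺ = {Year, Major}, which is a superkey of neither fragment — lossy.
Dependency preservation: Dept, SID → Major; Year, Dept → Major are not contained in any single fragment, but the restricted closure of each left-hand side across the fragments still reaches the right-hand side; the remaining FDs each lie inside some fragment. All dependencies are preserved.

lossy but dependency-preserving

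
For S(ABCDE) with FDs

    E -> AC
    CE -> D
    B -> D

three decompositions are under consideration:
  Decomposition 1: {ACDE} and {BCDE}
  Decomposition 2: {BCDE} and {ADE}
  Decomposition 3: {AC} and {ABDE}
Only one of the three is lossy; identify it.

Decomposition 3

Decomposition 1: common = {CDE}, closure = {ACDE} → lossless.
Decomposition 2: common = {DE}, closure = {ACDE} → lossless.
Decomposition 3: common = {A}, closure = {A} → lossy.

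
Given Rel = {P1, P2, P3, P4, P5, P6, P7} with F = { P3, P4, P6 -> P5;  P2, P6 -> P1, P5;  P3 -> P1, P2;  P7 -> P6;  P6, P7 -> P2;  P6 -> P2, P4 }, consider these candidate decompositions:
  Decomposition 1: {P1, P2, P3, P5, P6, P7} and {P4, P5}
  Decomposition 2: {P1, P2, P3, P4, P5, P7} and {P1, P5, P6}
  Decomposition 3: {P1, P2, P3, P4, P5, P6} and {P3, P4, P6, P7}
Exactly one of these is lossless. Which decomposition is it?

Decomposition 3

Decomposition 1: common = {P5}, closure = {P5} → lossy.
Decomposition 2: common = {P1, P5}, closure = {P1, P5} → lossy.
Decomposition 3: common = {P3, P4, P6}, closure = {P1, P2, P3, P4, P5, P6} → lossless.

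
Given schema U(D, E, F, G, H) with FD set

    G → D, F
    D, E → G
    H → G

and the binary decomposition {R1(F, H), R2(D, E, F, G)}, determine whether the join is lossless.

No

Common attributes: R1 ∩ R2 = {F}.
No dependency enlarges {F}, so (F)⁺ = {F}.
The closure contains neither all of R1 = {F, H} nor all of R2 = {D, E, F, G}, so the common attributes are not a superkey of either fragment. The join is lossy.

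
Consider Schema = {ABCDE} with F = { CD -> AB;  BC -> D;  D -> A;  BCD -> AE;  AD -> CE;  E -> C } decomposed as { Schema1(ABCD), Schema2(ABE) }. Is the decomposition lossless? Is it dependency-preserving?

Lossless test: (AB)⁺ = {AB}, which is a superkey of neither fragment — lossy.
Dependency preservation: the restricted closure of {BCD} across the fragments never reaches {AE}, so BCD → AE cannot be enforced without a join — not preserved.

lossy and not dependency-preserving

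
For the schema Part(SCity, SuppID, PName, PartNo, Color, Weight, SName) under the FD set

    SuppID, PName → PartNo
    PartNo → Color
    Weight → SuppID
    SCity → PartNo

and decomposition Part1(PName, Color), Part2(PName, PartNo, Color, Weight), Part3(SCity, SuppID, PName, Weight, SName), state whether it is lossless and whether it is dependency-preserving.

lossless but not dependency-preserving

Lossless test (chase): Rows 2 and 3 agree on Weight; apply Weight→SuppID and equate their SuppID entries. Rows 2 and 3 agree on SuppID, PName; apply SuppID, PName→PartNo and equate their PartNo entries. Rows 2 and 3 agree on PartNo; apply PartNo→Color and equate their Color entries. Row 3 is now all distinguished symbols — the join is lossless.
Dependency preservation: the restricted closure of {SuppID, PName} across the fragments never reaches {PartNo}, so SuppID, PName → PartNo cannot be enforced without a join — not preserved.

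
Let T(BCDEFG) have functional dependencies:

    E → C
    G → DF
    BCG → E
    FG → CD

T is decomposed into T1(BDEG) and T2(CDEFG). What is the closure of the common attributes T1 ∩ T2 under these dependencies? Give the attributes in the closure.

CDEFG

T1 ∩ T2 = {DEG}.
E → C applies, adding C
G → DF applies, adding F
Closure: {CDEFG}.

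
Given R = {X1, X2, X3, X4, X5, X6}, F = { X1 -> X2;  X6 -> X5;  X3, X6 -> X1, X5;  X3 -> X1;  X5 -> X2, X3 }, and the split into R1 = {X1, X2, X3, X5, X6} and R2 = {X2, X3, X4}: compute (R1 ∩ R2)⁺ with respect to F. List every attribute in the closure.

R1 ∩ R2 = {X2, X3}.
X3 → X1 applies, adding X1
Closure: {X1, X2, X3}.

X1, X2, X3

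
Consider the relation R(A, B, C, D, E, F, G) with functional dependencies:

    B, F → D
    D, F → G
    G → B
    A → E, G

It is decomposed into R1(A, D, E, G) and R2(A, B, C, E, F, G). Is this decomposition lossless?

Common attributes: R1 ∩ R2 = {A, E, G}.
Closure of {A, E, G}: G → B applies, adding B. So (A, E, G)⁺ = {A, B, E, G}.
The closure contains neither all of R1 = {A, D, E, G} nor all of R2 = {A, B, C, E, F, G}, so the common attributes are not a superkey of either fragment. The join is lossy.

No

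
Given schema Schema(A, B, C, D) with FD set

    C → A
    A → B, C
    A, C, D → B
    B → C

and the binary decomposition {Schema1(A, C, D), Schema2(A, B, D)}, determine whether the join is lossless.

Common attributes: Schema1 ∩ Schema2 = {A, D}.
Closure of {A, D}: A → B, C applies, adding B, C. So (A, D)⁺ = {A, B, C, D}.
This closure contains every attribute of Schema1, so Schema1 ∩ Schema2 → Schema1. The join is lossless.

Yes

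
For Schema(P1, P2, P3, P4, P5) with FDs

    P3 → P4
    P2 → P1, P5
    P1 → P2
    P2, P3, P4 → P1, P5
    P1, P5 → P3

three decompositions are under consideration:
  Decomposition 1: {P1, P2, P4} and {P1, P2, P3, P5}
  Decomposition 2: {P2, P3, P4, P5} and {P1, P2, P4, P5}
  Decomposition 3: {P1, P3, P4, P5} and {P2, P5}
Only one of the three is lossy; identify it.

Decomposition 1: common = {P1, P2}, closure = {P1, P2, P3, P4, P5} → lossless.
Decomposition 2: common = {P2, P4, P5}, closure = {P1, P2, P3, P4, P5} → lossless.
Decomposition 3: common = {P5}, closure = {P5} → lossy.

Decomposition 3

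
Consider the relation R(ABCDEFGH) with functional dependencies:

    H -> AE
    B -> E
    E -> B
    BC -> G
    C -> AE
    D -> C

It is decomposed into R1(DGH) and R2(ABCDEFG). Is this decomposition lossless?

Common attributes: R1 ∩ R2 = {DG}.
Closure of {DG}: D → C applies, adding C; C → AE applies, adding AE; E → B applies, adding B. So (DG)⁺ = {ABCDEG}.
The closure contains neither all of R1 = {DGH} nor all of R2 = {ABCDEFG}, so the common attributes are not a superkey of either fragment. The join is lossy.

No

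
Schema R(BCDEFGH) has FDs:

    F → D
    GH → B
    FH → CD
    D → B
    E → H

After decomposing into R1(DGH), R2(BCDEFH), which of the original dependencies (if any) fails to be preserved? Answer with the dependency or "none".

Check GH → B: no single fragment contains all of {BGH}, and the restricted closure of {GH} across the fragments never reaches {B}.
F → D is preserved.
FH → CD is preserved.
D → B is preserved.
E → H is preserved.

GH → B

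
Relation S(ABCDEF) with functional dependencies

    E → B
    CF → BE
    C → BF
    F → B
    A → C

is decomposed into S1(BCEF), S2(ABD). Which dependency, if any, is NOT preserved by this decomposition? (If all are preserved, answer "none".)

Check A → C: no single fragment contains all of {AC}, and the restricted closure of {A} across the fragments never reaches {C}.
E → B is preserved.
CF → BE is preserved.
C → BF is preserved.
F → B is preserved.

A → C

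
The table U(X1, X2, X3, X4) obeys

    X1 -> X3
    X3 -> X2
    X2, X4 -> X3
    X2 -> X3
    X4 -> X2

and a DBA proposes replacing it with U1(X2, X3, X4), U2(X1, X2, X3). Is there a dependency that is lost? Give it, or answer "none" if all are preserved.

none

X1 → X3 lies within U2.
X3 → X2 lies within U1.
X2, X4 → X3 lies within U1.
X2 → X3 lies within U1.
X4 → X2 lies within U1.
Every dependency is enforceable on the fragments, so the decomposition is dependency-preserving.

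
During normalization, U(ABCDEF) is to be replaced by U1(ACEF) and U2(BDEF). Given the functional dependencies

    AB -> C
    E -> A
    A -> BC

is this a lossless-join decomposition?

Yes

Common attributes: U1 ∩ U2 = {EF}.
Closure of {EF}: E → A applies, adding A; A → BC applies, adding BC. So (EF)⁺ = {ABCEF}.
This closure contains every attribute of U1, so U1 ∩ U2 → U1. The join is lossless.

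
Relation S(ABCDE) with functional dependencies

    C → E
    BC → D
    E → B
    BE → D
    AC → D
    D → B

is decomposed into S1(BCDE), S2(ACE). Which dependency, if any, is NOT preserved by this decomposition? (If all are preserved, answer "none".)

none

C → E lies within S1.
BC → D lies within S1.
E → B lies within S1.
BE → D lies within S1.
AC → D: restricted closure across fragments reaches D.
D → B lies within S1.
Every dependency is enforceable on the fragments, so the decomposition is dependency-preserving.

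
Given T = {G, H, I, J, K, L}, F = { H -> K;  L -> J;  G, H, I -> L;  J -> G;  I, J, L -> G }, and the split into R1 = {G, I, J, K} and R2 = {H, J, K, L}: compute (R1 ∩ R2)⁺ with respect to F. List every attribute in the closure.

R1 ∩ R2 = {J, K}.
J → G applies, adding G
Closure: {G, J, K}.

G, J, K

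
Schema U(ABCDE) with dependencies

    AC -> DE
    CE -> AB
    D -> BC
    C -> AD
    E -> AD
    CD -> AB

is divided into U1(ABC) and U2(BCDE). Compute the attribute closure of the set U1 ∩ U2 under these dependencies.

U1 ∩ U2 = {BC}.
C → AD applies, adding AD
AC → DE applies, adding E
Closure: {ABCDE}.

ABCDE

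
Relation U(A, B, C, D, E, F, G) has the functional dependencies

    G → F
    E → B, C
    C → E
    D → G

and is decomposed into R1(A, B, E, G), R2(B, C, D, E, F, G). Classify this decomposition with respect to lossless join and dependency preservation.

lossy but dependency-preserving

Lossless test: (B, E, G)⁺ = {B, C, E, F, G}, which is a superkey of neither fragment — lossy.
Dependency preservation: every FD's attributes lie within a single fragment, so each can be enforced locally — preserved.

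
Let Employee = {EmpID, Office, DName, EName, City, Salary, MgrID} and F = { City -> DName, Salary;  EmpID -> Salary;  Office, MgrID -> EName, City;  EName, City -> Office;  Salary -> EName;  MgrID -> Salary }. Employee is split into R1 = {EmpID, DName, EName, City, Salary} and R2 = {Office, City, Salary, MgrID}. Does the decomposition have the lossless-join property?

Common attributes: R1 ∩ R2 = {City, Salary}.
Closure of {City, Salary}: City → DName, Salary applies, adding DName; Salary → EName applies, adding EName; EName, City → Office applies, adding Office. So (City, Salary)⁺ = {Office, DName, EName, City, Salary}.
The closure contains neither all of R1 = {EmpID, DName, EName, City, Salary} nor all of R2 = {Office, City, Salary, MgrID}, so the common attributes are not a superkey of either fragment. The join is lossy.

No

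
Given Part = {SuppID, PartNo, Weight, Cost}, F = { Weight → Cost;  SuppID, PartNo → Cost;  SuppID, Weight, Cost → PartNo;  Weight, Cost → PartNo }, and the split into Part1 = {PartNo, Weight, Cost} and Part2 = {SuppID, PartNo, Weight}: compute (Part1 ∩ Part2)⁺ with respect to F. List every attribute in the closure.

PartNo, Weight, Cost

Part1 ∩ Part2 = {PartNo, Weight}.
Weight → Cost applies, adding Cost
Closure: {PartNo, Weight, Cost}.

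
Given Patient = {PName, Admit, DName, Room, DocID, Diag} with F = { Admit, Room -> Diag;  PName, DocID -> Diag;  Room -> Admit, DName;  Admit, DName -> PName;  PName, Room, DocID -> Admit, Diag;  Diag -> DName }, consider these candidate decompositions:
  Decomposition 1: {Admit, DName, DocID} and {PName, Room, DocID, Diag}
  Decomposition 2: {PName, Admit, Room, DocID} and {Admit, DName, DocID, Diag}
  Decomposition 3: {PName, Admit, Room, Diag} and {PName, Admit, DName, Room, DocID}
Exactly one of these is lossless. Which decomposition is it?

Decomposition 1: common = {DocID}, closure = {DocID} → lossy.
Decomposition 2: common = {Admit, DocID}, closure = {Admit, DocID} → lossy.
Decomposition 3: common = {PName, Admit, Room}, closure = {PName, Admit, DName, Room, Diag} → lossless.

Decomposition 3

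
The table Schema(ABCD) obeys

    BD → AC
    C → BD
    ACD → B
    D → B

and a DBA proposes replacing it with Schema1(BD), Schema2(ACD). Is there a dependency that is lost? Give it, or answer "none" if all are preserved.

none

BD → AC: restricted closure across fragments reaches AC.
C → BD: restricted closure across fragments reaches BD.
ACD → B: restricted closure across fragments reaches B.
D → B lies within Schema1.
Every dependency is enforceable on the fragments, so the decomposition is dependency-preserving.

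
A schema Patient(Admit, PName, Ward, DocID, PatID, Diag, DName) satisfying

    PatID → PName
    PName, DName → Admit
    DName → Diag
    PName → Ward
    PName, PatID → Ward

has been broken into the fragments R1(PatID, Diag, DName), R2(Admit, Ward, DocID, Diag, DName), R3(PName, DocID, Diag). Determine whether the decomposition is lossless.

No

Chase test. Columns are Admit, PName, Ward, DocID, PatID, Diag, DName; row i has aⱼ where attribute j ∈ Ri, else bᵢⱼ.
Initial tableau (one row per fragment):
  row 1: b11 b12 b13 b14 a5 a6 a7
  row 2: a1 b22 a3 a4 b25 a6 a7
  row 3: b31 a2 b33 a4 b35 a6 b37
No row becomes fully distinguished — the join is lossy.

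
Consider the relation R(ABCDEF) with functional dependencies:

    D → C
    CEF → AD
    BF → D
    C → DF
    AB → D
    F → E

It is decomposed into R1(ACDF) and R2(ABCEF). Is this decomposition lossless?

Common attributes: R1 ∩ R2 = {ACF}.
Closure of {ACF}: C → DF applies, adding D; F → E applies, adding E. So (ACF)⁺ = {ACDEF}.
This closure contains every attribute of R1, so R1 ∩ R2 → R1. The join is lossless.

Yes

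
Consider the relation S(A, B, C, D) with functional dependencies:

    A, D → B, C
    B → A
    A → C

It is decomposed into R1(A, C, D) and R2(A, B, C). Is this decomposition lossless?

No

Common attributes: R1 ∩ R2 = {A, C}.
No dependency enlarges {A, C}, so (A, C)⁺ = {A, C}.
The closure contains neither all of R1 = {A, C, D} nor all of R2 = {A, B, C}, so the common attributes are not a superkey of either fragment. The join is lossy.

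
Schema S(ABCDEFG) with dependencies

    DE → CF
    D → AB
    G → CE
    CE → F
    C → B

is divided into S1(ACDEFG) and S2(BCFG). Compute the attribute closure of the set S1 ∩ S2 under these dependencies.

BCEFG

S1 ∩ S2 = {CFG}.
G → CE applies, adding E
C → B applies, adding B
Closure: {BCEFG}.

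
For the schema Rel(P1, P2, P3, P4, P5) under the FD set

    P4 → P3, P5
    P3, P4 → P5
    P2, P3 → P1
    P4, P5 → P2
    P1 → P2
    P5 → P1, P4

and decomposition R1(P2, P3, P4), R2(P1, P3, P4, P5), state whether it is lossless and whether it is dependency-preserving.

Lossless test: (P3, P4)⁺ = {P1, P2, P3, P4, P5}, which contains all of one fragment — lossless.
Dependency preservation: the restricted closure of {P2, P3} across the fragments never reaches {P1}, so P2, P3 → P1 cannot be enforced without a join — not preserved.

lossless but not dependency-preserving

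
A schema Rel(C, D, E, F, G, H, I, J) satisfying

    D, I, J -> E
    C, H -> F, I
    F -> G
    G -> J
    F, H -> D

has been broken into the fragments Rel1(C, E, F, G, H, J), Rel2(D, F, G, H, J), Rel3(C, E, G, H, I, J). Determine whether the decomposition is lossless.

Chase test. Columns are C, D, E, F, G, H, I, J; row i has aⱼ where attribute j ∈ Reli, else bᵢⱼ.
Initial tableau (one row per fragment):
  row 1: a1 b12 a3 a4 a5 a6 b17 a8
  row 2: b21 a2 b23 a4 a5 a6 b27 a8
  row 3: a1 b32 a3 b34 a5 a6 a7 a8
Rows 1 and 3 agree on C, H; apply C, H→F, I and equate their F, I entries.
Rows 1 and 2 agree on F, H; apply F, H→D and equate their D entries.
Rows 1 and 3 agree on F, H; apply F, H→D and equate their D entries.
Row 1 is now all distinguished symbols — the join is lossless.

Yes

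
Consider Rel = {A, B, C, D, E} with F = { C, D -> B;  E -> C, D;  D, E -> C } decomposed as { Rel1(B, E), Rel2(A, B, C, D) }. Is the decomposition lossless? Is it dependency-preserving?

Lossless test: (B)⁺ = {B}, which is a superkey of neither fragment — lossy.
Dependency preservation: the restricted closure of {E} across the fragments never reaches {C, D}, so E → C, D cannot be enforced without a join — not preserved.

lossy and not dependency-preserving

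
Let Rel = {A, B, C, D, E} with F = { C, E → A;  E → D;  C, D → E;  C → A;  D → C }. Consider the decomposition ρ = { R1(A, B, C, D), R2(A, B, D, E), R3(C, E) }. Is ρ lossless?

Chase test. Columns are A, B, C, D, E; row i has aⱼ where attribute j ∈ Ri, else bᵢⱼ.
Initial tableau (one row per fragment):
  row 1: a1 a2 a3 a4 b15
  row 2: a1 a2 b23 a4 a5
  row 3: b31 b32 a3 b34 a5
Rows 2 and 3 agree on E; apply E→D and equate their D entries.
Rows 1 and 3 agree on C, D; apply C, D→E and equate their E entries.
Rows 1 and 3 agree on C; apply C→A and equate their A entries.
Rows 1 and 2 agree on D; apply D→C and equate their C entries.
Row 1 is now all distinguished symbols — the join is lossless.

Yes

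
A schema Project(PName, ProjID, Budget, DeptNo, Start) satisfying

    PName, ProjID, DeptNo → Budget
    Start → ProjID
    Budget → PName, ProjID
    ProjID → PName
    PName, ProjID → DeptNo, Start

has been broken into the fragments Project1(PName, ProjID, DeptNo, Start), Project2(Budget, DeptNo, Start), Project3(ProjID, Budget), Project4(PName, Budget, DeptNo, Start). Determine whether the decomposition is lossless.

Chase test. Columns are PName, ProjID, Budget, DeptNo, Start; row i has aⱼ where attribute j ∈ Projecti, else bᵢⱼ.
Initial tableau (one row per fragment):
  row 1: a1 a2 b13 a4 a5
  row 2: b21 b22 a3 a4 a5
  row 3: b31 a2 a3 b34 b35
  row 4: a1 b42 a3 a4 a5
Rows 1 and 2 agree on Start; apply Start→ProjID and equate their ProjID entries.
Rows 1 and 4 agree on Start; apply Start→ProjID and equate their ProjID entries.
Rows 2 and 3 agree on Budget; apply Budget→PName, ProjID and equate their PName, ProjID entries.
Rows 2 and 4 agree on Budget; apply Budget→PName, ProjID and equate their PName, ProjID entries.
Rows 1 and 3 agree on PName, ProjID; apply PName, ProjID→DeptNo, Start and equate their DeptNo, Start entries.
Rows 1 and 2 agree on PName, ProjID, DeptNo; apply PName, ProjID, DeptNo→Budget and equate their Budget entries.
Row 1 is now all distinguished symbols — the join is lossless.

Yes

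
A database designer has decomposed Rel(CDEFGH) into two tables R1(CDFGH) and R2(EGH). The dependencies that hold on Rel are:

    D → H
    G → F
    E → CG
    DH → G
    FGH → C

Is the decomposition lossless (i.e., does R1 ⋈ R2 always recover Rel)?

No

Common attributes: R1 ∩ R2 = {GH}.
Closure of {GH}: G → F applies, adding F; FGH → C applies, adding C. So (GH)⁺ = {CFGH}.
The closure contains neither all of R1 = {CDFGH} nor all of R2 = {EGH}, so the common attributes are not a superkey of either fragment. The join is lossy.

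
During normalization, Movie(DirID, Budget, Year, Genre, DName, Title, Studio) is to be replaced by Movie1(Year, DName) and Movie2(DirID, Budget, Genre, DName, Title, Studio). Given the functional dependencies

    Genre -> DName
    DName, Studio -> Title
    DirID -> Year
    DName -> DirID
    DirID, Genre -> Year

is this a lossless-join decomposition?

Yes

Common attributes: Movie1 ∩ Movie2 = {DName}.
Closure of {DName}: DName → DirID applies, adding DirID; DirID → Year applies, adding Year. So (DName)⁺ = {DirID, Year, DName}.
This closure contains every attribute of Movie1, so Movie1 ∩ Movie2 → Movie1. The join is lossless.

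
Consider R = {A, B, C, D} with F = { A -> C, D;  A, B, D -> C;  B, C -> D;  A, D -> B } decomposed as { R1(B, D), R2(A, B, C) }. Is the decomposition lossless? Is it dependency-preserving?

lossy and not dependency-preserving

Lossless test: (B)⁺ = {B}, which is a superkey of neither fragment — lossy.
Dependency preservation: the restricted closure of {A} across the fragments never reaches {C, D}, so A → C, D cannot be enforced without a join — not preserved.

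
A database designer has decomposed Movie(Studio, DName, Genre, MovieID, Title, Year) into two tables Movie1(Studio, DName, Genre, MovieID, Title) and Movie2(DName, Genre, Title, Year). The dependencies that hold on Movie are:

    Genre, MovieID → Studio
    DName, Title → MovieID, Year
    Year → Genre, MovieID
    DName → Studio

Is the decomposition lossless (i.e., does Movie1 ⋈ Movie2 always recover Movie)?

Yes

Common attributes: Movie1 ∩ Movie2 = {DName, Genre, Title}.
Closure of {DName, Genre, Title}: DName, Title → MovieID, Year applies, adding MovieID, Year; DName → Studio applies, adding Studio. So (DName, Genre, Title)⁺ = {Studio, DName, Genre, MovieID, Title, Year}.
This closure contains every attribute of Movie1, so Movie1 ∩ Movie2 → Movie1. The join is lossless.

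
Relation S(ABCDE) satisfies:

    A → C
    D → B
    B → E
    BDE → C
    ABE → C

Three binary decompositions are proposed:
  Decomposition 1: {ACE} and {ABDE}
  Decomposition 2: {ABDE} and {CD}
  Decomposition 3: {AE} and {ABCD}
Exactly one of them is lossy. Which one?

Decomposition 1: common = {AE}, closure = {ACE} → lossless.
Decomposition 2: common = {D}, closure = {BCDE} → lossless.
Decomposition 3: common = {A}, closure = {AC} → lossy.

Decomposition 3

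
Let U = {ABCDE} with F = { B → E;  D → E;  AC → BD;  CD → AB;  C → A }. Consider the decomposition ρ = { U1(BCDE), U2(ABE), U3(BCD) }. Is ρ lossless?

Chase test. Columns are ABCDE; row i has aⱼ where attribute j ∈ Ui, else bᵢⱼ.
Initial tableau (one row per fragment):
  row 1: b11 a2 a3 a4 a5
  row 2: a1 a2 b23 b24 a5
  row 3: b31 a2 a3 a4 b35
Rows 1 and 3 agree on B; apply B→E and equate their E entries.
Rows 1 and 3 agree on CD; apply CD→AB and equate their AB entries.
No row becomes fully distinguished — the join is lossy.

No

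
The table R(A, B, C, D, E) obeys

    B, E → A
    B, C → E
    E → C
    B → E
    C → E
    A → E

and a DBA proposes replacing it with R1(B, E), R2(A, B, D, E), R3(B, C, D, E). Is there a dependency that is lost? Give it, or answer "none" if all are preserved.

none

B, E → A lies within R2.
B, C → E lies within R3.
E → C lies within R3.
B → E lies within R1.
C → E lies within R3.
A → E lies within R2.
Every dependency is enforceable on the fragments, so the decomposition is dependency-preserving.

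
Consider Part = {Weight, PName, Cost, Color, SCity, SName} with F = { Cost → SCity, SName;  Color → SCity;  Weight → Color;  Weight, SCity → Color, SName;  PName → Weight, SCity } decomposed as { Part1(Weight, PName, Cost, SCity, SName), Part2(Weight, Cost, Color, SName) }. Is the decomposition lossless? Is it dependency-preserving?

lossless but not dependency-preserving

Lossless test: (Weight, Cost, SName)⁺ = {Weight, Cost, Color, SCity, SName}, which contains all of one fragment — lossless.
Dependency preservation: the restricted closure of {Color} across the fragments never reaches {SCity}, so Color → SCity cannot be enforced without a join — not preserved.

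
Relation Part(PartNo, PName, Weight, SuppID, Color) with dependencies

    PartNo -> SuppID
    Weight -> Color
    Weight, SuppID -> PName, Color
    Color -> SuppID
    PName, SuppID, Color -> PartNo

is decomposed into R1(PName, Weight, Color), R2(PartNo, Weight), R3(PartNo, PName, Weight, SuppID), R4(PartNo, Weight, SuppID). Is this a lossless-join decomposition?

Yes

Chase test. Columns are PartNo, PName, Weight, SuppID, Color; row i has aⱼ where attribute j ∈ Ri, else bᵢⱼ.
Initial tableau (one row per fragment):
  row 1: b11 a2 a3 b14 a5
  row 2: a1 b22 a3 b24 b25
  row 3: a1 a2 a3 a4 b35
  row 4: a1 b42 a3 a4 b45
Rows 2 and 3 agree on PartNo; apply PartNo→SuppID and equate their SuppID entries.
Rows 1 and 2 agree on Weight; apply Weight→Color and equate their Color entries.
Rows 1 and 3 agree on Weight; apply Weight→Color and equate their Color entries.
Rows 1 and 4 agree on Weight; apply Weight→Color and equate their Color entries.
Rows 2 and 3 agree on Weight, SuppID; apply Weight, SuppID→PName, Color and equate their PName, Color entries.
Rows 2 and 4 agree on Weight, SuppID; apply Weight, SuppID→PName, Color and equate their PName, Color entries.
Rows 1 and 2 agree on Color; apply Color→SuppID and equate their SuppID entries.
Rows 1 and 2 agree on PName, SuppID, Color; apply PName, SuppID, Color→PartNo and equate their PartNo entries.
Row 1 is now all distinguished symbols — the join is lossless.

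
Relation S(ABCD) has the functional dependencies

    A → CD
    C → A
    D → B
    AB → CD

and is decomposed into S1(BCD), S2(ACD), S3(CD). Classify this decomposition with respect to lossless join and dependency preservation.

Lossless test (chase): Rows 1 and 2 agree on C; apply C→A and equate their A entries. Rows 1 and 3 agree on C; apply C→A and equate their A entries. Rows 1 and 2 agree on D; apply D→B and equate their B entries. Rows 1 and 3 agree on D; apply D→B and equate their B entries. Row 1 is now all distinguished symbols — the join is lossless.
Dependency preservation: AB → CD is not contained in any single fragment, but the restricted closure of its left-hand side across the fragments still reaches the right-hand side; the remaining FDs each lie inside some fragment. All dependencies are preserved.

lossless and dependency-preserving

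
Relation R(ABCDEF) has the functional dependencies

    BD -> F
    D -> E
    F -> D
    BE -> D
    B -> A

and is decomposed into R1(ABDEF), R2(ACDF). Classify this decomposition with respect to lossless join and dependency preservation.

lossy but dependency-preserving

Lossless test: (ADF)⁺ = {ADEF}, which is a superkey of neither fragment — lossy.
Dependency preservation: every FD's attributes lie within a single fragment, so each can be enforced locally — preserved.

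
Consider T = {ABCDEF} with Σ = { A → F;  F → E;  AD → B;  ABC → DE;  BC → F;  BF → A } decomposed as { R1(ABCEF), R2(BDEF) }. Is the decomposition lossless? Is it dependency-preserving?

Lossless test: (BEF)⁺ = {ABEF}, which is a superkey of neither fragment — lossy.
Dependency preservation: the restricted closure of {AD} across the fragments never reaches {B}, so AD → B cannot be enforced without a join — not preserved.

lossy and not dependency-preserving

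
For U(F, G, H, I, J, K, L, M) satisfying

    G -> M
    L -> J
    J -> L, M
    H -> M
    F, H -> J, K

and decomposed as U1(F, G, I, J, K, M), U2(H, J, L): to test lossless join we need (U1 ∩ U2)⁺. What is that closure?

J, L, M

U1 ∩ U2 = {J}.
J → L, M applies, adding L, M
Closure: {J, L, M}.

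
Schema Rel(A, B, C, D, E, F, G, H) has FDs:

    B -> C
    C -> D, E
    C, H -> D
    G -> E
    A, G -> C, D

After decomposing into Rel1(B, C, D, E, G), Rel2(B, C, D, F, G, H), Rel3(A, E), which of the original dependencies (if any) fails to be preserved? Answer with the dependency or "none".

A, G -> C, D

Check A, G → C, D: no single fragment contains all of {A, C, D, G}, and the restricted closure of {A, G} across the fragments never reaches {C, D}.
B → C is preserved.
C → D, E is preserved.
C, H → D is preserved.
G → E is preserved.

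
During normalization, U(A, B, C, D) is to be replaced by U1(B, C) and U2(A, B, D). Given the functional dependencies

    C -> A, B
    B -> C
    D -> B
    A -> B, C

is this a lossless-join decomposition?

Common attributes: U1 ∩ U2 = {B}.
Closure of {B}: B → C applies, adding C; C → A, B applies, adding A. So (B)⁺ = {A, B, C}.
This closure contains every attribute of U1, so U1 ∩ U2 → U1. The join is lossless.

Yes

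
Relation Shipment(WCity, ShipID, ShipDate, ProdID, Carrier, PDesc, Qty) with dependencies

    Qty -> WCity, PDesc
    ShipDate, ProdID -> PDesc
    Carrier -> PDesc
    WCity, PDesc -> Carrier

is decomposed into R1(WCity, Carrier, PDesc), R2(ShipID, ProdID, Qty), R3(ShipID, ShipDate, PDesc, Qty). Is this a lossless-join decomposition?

No

Chase test. Columns are WCity, ShipID, ShipDate, ProdID, Carrier, PDesc, Qty; row i has aⱼ where attribute j ∈ Ri, else bᵢⱼ.
Initial tableau (one row per fragment):
  row 1: a1 b12 b13 b14 a5 a6 b17
  row 2: b21 a2 b23 a4 b25 b26 a7
  row 3: b31 a2 a3 b34 b35 a6 a7
Rows 2 and 3 agree on Qty; apply Qty→WCity, PDesc and equate their WCity, PDesc entries.
Rows 2 and 3 agree on WCity, PDesc; apply WCity, PDesc→Carrier and equate their Carrier entries.
No row becomes fully distinguished — the join is lossy.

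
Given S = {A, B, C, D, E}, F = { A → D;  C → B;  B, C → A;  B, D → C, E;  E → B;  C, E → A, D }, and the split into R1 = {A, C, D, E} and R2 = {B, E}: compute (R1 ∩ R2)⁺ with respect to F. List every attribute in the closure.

R1 ∩ R2 = {E}.
E → B applies, adding B
Closure: {B, E}.

B, E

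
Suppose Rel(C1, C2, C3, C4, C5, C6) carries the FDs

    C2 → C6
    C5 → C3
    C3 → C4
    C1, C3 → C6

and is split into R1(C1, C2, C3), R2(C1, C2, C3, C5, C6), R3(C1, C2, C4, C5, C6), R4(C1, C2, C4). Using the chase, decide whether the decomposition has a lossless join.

Chase test. Columns are C1, C2, C3, C4, C5, C6; row i has aⱼ where attribute j ∈ Ri, else bᵢⱼ.
Initial tableau (one row per fragment):
  row 1: a1 a2 a3 b14 b15 b16
  row 2: a1 a2 a3 b24 a5 a6
  row 3: a1 a2 b33 a4 a5 a6
  row 4: a1 a2 b43 a4 b45 b46
Rows 1 and 2 agree on C2; apply C2→C6 and equate their C6 entries.
Rows 1 and 4 agree on C2; apply C2→C6 and equate their C6 entries.
Rows 2 and 3 agree on C5; apply C5→C3 and equate their C3 entries.
Rows 1 and 2 agree on C3; apply C3→C4 and equate their C4 entries.
Rows 1 and 3 agree on C3; apply C3→C4 and equate their C4 entries.
Row 2 is now all distinguished symbols — the join is lossless.

Yes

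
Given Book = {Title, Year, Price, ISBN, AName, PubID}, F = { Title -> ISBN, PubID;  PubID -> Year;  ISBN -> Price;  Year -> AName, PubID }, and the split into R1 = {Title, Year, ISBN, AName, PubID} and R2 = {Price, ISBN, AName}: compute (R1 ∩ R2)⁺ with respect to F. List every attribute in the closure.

Price, ISBN, AName

R1 ∩ R2 = {ISBN, AName}.
ISBN → Price applies, adding Price
Closure: {Price, ISBN, AName}.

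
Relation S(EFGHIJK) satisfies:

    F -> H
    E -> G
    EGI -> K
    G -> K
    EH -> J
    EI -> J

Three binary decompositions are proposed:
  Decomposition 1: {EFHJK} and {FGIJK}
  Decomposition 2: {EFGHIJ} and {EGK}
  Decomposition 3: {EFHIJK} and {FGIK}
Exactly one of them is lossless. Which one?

Decomposition 1: common = {FJK}, closure = {FHJK} → lossy.
Decomposition 2: common = {EG}, closure = {EGK} → lossless.
Decomposition 3: common = {FIK}, closure = {FHIK} → lossy.

Decomposition 2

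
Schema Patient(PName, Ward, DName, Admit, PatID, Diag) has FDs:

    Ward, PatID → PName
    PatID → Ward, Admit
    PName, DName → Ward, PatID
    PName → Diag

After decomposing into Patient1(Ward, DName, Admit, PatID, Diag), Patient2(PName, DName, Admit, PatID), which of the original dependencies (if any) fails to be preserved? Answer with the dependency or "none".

Check PName → Diag: no single fragment contains all of {PName, Diag}, and the restricted closure of {PName} across the fragments never reaches {Diag}.
Ward, PatID → PName is preserved.
PatID → Ward, Admit is preserved.
PName, DName → Ward, PatID is preserved.

PName → Diag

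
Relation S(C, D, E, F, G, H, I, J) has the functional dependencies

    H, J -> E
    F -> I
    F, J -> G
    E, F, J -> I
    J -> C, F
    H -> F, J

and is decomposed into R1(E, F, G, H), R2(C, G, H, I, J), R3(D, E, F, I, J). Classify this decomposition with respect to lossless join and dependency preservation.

lossy but dependency-preserving

Lossless test (chase): Rows 1 and 3 agree on F; apply F→I and equate their I entries. Rows 2 and 3 agree on J; apply J→C, F and equate their C, F entries. Rows 1 and 2 agree on H; apply H→F, J and equate their F, J entries. Rows 1 and 2 agree on H, J; apply H, J→E and equate their E entries. Rows 1 and 3 agree on F, J; apply F, J→G and equate their G entries. Rows 1 and 2 agree on J; apply J→C, F and equate their C, F entries. No row becomes fully distinguished — the join is lossy.
Dependency preservation: H, J → E; F, J → G; J → C, F; H → F, J are not contained in any single fragment, but the restricted closure of each left-hand side across the fragments still reaches the right-hand side; the remaining FDs each lie inside some fragment. All dependencies are preserved.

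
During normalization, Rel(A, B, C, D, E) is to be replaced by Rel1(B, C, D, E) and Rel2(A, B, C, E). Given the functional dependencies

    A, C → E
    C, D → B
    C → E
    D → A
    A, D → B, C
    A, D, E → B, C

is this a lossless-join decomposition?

No

Common attributes: Rel1 ∩ Rel2 = {B, C, E}.
No dependency enlarges {B, C, E}, so (B, C, E)⁺ = {B, C, E}.
The closure contains neither all of Rel1 = {B, C, D, E} nor all of Rel2 = {A, B, C, E}, so the common attributes are not a superkey of either fragment. The join is lossy.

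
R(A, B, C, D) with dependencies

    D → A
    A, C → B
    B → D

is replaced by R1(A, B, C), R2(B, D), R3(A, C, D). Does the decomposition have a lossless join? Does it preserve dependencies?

lossless and dependency-preserving

Lossless test (chase): Rows 2 and 3 agree on D; apply D→A and equate their A entries. Rows 1 and 3 agree on A, C; apply A, C→B and equate their B entries. Rows 1 and 2 agree on B; apply B→D and equate their D entries. Row 1 is now all distinguished symbols — the join is lossless.
Dependency preservation: every FD's attributes lie within a single fragment, so each can be enforced locally — preserved.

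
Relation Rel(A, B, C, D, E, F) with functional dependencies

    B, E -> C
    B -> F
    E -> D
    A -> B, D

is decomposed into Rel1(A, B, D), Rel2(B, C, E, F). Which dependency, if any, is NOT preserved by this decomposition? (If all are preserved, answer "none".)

Check E → D: no single fragment contains all of {D, E}, and the restricted closure of {E} across the fragments never reaches {D}.
B, E → C is preserved.
B → F is preserved.
A → B, D is preserved.

E -> D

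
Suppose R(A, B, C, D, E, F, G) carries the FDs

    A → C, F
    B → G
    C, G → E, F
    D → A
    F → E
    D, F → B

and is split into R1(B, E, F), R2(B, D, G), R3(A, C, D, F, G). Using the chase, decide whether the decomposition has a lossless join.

Yes

Chase test. Columns are A, B, C, D, E, F, G; row i has aⱼ where attribute j ∈ Ri, else bᵢⱼ.
Initial tableau (one row per fragment):
  row 1: b11 a2 b13 b14 a5 a6 b17
  row 2: b21 a2 b23 a4 b25 b26 a7
  row 3: a1 b32 a3 a4 b35 a6 a7
Rows 1 and 2 agree on B; apply B→G and equate their G entries.
Rows 2 and 3 agree on D; apply D→A and equate their A entries.
Rows 1 and 3 agree on F; apply F→E and equate their E entries.
Rows 2 and 3 agree on A; apply A→C, F and equate their C, F entries.
Rows 2 and 3 agree on C, G; apply C, G→E, F and equate their E, F entries.
Rows 2 and 3 agree on D, F; apply D, F→B and equate their B entries.
Row 2 is now all distinguished symbols — the join is lossless.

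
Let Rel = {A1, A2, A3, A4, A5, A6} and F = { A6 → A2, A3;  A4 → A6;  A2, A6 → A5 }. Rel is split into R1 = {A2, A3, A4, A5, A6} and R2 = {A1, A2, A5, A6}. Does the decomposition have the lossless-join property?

No

Common attributes: R1 ∩ R2 = {A2, A5, A6}.
Closure of {A2, A5, A6}: A6 → A2, A3 applies, adding A3. So (A2, A5, A6)⁺ = {A2, A3, A5, A6}.
The closure contains neither all of R1 = {A2, A3, A4, A5, A6} nor all of R2 = {A1, A2, A5, A6}, so the common attributes are not a superkey of either fragment. The join is lossy.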